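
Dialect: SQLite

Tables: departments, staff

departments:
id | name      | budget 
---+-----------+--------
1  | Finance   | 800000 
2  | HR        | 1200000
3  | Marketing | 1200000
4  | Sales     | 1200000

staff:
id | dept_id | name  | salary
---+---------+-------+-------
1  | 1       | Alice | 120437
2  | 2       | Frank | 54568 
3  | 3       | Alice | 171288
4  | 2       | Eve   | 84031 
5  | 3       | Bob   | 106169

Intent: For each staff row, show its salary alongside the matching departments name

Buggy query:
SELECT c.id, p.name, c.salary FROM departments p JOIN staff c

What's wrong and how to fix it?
Bug: Missing join condition: each staff row is matched to all departments rows instead of just its own

Fix: Specify the join condition linking the foreign key to the parent id

Corrected query:
SELECT c.id, p.name, c.salary FROM departments p JOIN staff c ON c.dept_id = p.id

Result:
id | name      | salary
---+-----------+-------
1  | Finance   | 120437
2  | HR        | 54568 
3  | Marketing | 171288
4  | HR        | 84031 
5  | Marketing | 106169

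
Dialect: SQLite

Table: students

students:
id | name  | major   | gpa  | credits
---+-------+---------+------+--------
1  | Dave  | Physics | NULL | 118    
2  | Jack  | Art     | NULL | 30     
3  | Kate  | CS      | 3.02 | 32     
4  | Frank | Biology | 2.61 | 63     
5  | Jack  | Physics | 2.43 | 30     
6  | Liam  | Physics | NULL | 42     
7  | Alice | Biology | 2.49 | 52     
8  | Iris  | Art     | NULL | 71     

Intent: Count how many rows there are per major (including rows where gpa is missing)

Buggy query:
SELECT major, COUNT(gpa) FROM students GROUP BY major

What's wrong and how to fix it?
Bug: COUNT(gpa) skips NULLs, so groups with missing gpa are undercounted

Fix: Replace COUNT(gpa) with COUNT(*)

Corrected query:
SELECT major, COUNT(*) FROM students GROUP BY major

Result:
major   | COUNT(*)
--------+---------
Art     | 2       
Biology | 2       
CS      | 1       
Physics | 3       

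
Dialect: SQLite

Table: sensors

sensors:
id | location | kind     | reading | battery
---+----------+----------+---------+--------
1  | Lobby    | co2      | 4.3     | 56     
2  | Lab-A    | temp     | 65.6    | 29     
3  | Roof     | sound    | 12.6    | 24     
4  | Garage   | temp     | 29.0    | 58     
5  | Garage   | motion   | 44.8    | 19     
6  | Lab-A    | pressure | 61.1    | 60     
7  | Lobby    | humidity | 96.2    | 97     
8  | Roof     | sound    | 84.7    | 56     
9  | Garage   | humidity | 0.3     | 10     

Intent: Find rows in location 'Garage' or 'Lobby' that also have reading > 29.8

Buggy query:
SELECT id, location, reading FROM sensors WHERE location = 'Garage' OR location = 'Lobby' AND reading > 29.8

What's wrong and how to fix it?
Bug: Without parentheses, AND is evaluated before OR, so the reading filter only applies to the 'Lobby' branch

Fix: Group the OR with parentheses (or use IN), then AND the threshold

Corrected query:
SELECT id, location, reading FROM sensors WHERE (location = 'Garage' OR location = 'Lobby') AND reading > 29.8

Result:
id | location | reading
---+----------+--------
5  | Garage   | 44.8   
7  | Lobby    | 96.2   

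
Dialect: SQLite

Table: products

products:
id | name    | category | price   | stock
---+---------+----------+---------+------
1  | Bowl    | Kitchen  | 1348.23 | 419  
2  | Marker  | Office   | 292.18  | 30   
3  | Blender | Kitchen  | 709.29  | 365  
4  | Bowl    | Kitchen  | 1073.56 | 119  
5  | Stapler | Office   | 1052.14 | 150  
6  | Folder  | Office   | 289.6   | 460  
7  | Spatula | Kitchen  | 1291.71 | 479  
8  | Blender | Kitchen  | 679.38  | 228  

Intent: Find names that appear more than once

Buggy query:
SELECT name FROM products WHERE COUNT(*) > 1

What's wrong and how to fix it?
Bug: COUNT(*) is an aggregate and cannot be used in WHERE

Fix: GROUP BY name, then filter groups with HAVING COUNT(*) > 1

Corrected query:
SELECT name FROM products GROUP BY name HAVING COUNT(*) > 1

Result:
name   
-------
Blender
Bowl   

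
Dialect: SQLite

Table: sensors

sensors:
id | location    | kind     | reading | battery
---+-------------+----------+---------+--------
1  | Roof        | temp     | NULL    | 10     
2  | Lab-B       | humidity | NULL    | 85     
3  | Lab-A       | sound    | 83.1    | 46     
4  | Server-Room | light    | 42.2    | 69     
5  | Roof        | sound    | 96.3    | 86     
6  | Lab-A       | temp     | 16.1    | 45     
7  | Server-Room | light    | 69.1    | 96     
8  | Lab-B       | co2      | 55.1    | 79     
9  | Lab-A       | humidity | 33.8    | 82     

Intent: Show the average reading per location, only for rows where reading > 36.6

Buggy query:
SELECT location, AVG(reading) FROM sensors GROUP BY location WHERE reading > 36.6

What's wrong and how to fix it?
Bug: WHERE cannot follow GROUP BY

Fix: Move the WHERE clause before GROUP BY

Corrected query:
SELECT location, AVG(reading) FROM sensors WHERE reading > 36.6 GROUP BY location

Result:
location    | AVG(reading)
------------+-------------
Lab-A       | 83.1        
Lab-B       | 55.1        
Roof        | 96.3        
Server-Room | 55.65       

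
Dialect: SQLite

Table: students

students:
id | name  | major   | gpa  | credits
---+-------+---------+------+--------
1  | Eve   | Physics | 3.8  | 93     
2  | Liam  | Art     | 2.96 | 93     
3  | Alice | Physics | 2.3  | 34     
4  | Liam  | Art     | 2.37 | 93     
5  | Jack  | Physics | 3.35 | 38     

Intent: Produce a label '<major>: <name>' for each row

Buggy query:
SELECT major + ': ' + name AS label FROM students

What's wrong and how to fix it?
Bug: '+' is numeric addition; on text columns SQLite converts them to 0 instead of concatenating

Fix: Use the || operator for string concatenation

Corrected query:
SELECT major || ': ' || name AS label FROM students

Result:
label         
--------------
Physics: Eve  
Art: Liam     
Physics: Alice
Art: Liam     
Physics: Jack 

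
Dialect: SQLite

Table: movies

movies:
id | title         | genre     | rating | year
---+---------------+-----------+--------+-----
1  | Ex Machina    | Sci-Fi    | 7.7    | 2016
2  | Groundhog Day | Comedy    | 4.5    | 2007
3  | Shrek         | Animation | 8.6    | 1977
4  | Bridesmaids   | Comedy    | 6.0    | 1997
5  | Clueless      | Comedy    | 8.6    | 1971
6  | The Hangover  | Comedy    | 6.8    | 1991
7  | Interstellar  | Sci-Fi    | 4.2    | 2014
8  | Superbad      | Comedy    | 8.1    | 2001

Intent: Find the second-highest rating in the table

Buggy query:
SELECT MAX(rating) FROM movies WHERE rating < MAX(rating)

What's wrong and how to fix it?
Bug: The inner MAX is an aggregate inside WHERE, which is not allowed

Fix: Compute the overall MAX in a subquery, then take MAX of rows below it

Corrected query:
SELECT MAX(rating) FROM movies WHERE rating < (SELECT MAX(rating) FROM movies)

Result:
MAX(rating)
-----------
8.1        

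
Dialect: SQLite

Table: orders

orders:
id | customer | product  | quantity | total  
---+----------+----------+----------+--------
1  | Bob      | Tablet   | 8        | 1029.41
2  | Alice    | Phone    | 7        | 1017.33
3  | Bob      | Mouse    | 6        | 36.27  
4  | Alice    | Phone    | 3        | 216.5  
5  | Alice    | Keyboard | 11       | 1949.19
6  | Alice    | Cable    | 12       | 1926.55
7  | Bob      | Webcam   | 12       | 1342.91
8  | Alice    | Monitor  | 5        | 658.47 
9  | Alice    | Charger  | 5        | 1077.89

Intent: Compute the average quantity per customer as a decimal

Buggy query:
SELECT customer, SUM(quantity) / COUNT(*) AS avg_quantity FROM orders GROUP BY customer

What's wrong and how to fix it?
Bug: SUM(quantity) and COUNT(*) are both integers; the division truncates the fractional part

Fix: Cast one side to REAL so the division keeps the fractional part

Corrected query:
SELECT customer, SUM(quantity) * 1.0 / COUNT(*) AS avg_quantity FROM orders GROUP BY customer

Result:
customer | avg_quantity
---------+-------------
Alice    | 7.166667    
Bob      | 8.666667    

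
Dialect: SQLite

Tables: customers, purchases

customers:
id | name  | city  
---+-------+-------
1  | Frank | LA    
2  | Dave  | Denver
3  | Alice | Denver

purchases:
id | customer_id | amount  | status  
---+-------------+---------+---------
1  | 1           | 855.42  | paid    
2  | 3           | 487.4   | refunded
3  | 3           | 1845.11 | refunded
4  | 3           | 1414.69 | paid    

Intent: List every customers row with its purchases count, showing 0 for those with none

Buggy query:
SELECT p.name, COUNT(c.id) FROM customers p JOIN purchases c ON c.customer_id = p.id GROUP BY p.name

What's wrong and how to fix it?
Bug: An inner join excludes parents with zero children

Fix: Use LEFT JOIN so parents without children still appear (COUNT(c.id) gives 0)

Corrected query:
SELECT p.name, COUNT(c.id) FROM customers p LEFT JOIN purchases c ON c.customer_id = p.id GROUP BY p.name

Result:
name  | COUNT(c.id)
------+------------
Alice | 3          
Dave  | 0          
Frank | 1          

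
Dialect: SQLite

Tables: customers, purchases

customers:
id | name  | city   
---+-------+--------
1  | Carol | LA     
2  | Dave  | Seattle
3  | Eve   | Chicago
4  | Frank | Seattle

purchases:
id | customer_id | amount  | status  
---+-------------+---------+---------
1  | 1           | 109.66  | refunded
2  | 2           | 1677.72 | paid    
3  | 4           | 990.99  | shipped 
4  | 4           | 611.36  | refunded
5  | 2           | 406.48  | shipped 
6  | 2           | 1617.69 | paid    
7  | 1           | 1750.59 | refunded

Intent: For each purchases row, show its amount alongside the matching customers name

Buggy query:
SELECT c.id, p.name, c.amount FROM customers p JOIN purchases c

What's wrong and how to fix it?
Bug: Missing join condition: each purchases row is matched to all customers rows instead of just its own

Fix: Specify the join condition linking the foreign key to the parent id

Corrected query:
SELECT c.id, p.name, c.amount FROM customers p JOIN purchases c ON c.customer_id = p.id

Result:
id | name  | amount 
---+-------+--------
1  | Carol | 109.66 
2  | Dave  | 1677.72
3  | Frank | 990.99 
4  | Frank | 611.36 
5  | Dave  | 406.48 
6  | Dave  | 1617.69
7  | Carol | 1750.59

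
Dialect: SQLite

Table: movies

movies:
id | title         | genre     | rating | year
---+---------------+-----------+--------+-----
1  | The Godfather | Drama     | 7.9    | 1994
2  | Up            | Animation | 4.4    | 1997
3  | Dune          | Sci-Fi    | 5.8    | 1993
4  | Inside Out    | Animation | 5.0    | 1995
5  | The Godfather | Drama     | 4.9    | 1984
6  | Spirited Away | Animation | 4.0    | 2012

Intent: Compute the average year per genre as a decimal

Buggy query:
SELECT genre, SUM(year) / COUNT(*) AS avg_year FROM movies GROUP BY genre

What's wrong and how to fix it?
Bug: Both operands are integers, so '/' performs integer division and truncates

Fix: Cast one side to REAL so the division keeps the fractional part

Corrected query:
SELECT genre, SUM(year) * 1.0 / COUNT(*) AS avg_year FROM movies GROUP BY genre

Result:
genre     | avg_year   
----------+------------
Animation | 2001.333333
Drama     | 1989       
Sci-Fi    | 1993       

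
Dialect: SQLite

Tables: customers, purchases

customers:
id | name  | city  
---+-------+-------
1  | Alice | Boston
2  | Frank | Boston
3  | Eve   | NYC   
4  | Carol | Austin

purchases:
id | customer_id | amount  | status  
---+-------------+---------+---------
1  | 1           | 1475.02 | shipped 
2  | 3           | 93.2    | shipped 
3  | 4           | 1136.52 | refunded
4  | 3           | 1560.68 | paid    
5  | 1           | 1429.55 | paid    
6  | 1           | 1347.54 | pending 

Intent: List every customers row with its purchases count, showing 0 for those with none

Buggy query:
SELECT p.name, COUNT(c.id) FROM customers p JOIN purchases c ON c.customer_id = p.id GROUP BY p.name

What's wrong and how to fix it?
Bug: An inner join excludes parents with zero children

Fix: Use LEFT JOIN so parents without children still appear (COUNT(c.id) gives 0)

Corrected query:
SELECT p.name, COUNT(c.id) FROM customers p LEFT JOIN purchases c ON c.customer_id = p.id GROUP BY p.name

Result:
name  | COUNT(c.id)
------+------------
Alice | 3          
Carol | 1          
Eve   | 2          
Frank | 0          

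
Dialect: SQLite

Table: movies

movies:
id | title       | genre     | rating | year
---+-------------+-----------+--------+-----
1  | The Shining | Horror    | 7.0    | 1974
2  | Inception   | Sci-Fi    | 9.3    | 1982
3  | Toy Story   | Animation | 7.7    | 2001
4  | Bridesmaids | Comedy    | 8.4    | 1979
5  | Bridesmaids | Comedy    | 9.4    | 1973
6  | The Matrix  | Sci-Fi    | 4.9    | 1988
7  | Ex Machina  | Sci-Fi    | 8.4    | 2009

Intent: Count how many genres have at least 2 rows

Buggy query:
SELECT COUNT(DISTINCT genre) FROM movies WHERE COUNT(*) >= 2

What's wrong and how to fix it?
Bug: WHERE filters individual rows, not groups, so a group-level COUNT is invalid there

Fix: Use a subquery that GROUPs and filters with HAVING, then count its rows

Corrected query:
SELECT COUNT(*) FROM (SELECT genre FROM movies GROUP BY genre HAVING COUNT(*) >= 2)

Result:
COUNT(*)
--------
2       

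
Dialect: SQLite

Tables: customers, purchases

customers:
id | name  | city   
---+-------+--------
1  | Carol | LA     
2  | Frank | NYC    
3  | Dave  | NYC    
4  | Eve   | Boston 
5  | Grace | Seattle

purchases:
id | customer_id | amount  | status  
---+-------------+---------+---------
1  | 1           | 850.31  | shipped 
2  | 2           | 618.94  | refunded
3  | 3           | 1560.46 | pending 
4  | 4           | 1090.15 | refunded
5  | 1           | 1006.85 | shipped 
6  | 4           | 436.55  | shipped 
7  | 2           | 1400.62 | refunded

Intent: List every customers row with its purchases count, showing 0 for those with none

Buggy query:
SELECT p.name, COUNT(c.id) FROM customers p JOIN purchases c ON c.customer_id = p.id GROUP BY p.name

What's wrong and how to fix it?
Bug: An inner join excludes parents with zero children

Fix: Switch to LEFT JOIN to retain unmatched parent rows

Corrected query:
SELECT p.name, COUNT(c.id) FROM customers p LEFT JOIN purchases c ON c.customer_id = p.id GROUP BY p.name

Result:
name  | COUNT(c.id)
------+------------
Carol | 2          
Dave  | 1          
Eve   | 2          
Frank | 2          
Grace | 0          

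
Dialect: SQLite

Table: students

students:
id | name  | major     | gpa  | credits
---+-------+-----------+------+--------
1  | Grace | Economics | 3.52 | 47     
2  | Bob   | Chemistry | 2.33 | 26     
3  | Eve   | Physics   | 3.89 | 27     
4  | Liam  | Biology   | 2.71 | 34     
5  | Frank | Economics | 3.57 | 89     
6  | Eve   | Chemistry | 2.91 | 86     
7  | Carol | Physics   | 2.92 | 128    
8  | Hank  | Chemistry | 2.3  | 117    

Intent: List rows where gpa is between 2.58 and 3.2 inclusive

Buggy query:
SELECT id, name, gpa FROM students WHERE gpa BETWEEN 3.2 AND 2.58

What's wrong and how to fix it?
Bug: BETWEEN expects the lower bound first; with 3.2 AND 2.58 the range is empty

Fix: Swap the bounds so the smaller value comes first

Corrected query:
SELECT id, name, gpa FROM students WHERE gpa BETWEEN 2.58 AND 3.2

Result:
id | name  | gpa 
---+-------+-----
4  | Liam  | 2.71
6  | Eve   | 2.91
7  | Carol | 2.92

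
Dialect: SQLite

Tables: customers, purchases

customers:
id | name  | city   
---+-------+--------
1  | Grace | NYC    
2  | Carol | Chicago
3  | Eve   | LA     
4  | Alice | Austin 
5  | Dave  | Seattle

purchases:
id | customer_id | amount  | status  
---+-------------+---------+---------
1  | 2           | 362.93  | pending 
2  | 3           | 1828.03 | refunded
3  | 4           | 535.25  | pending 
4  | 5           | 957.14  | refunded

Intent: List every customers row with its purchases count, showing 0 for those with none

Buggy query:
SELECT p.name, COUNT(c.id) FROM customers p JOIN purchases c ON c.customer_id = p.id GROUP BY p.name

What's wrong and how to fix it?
Bug: An inner join excludes parents with zero children

Fix: Use LEFT JOIN so parents without children still appear (COUNT(c.id) gives 0)

Corrected query:
SELECT p.name, COUNT(c.id) FROM customers p LEFT JOIN purchases c ON c.customer_id = p.id GROUP BY p.name

Result:
name  | COUNT(c.id)
------+------------
Alice | 1          
Carol | 1          
Dave  | 1          
Eve   | 1          
Grace | 0          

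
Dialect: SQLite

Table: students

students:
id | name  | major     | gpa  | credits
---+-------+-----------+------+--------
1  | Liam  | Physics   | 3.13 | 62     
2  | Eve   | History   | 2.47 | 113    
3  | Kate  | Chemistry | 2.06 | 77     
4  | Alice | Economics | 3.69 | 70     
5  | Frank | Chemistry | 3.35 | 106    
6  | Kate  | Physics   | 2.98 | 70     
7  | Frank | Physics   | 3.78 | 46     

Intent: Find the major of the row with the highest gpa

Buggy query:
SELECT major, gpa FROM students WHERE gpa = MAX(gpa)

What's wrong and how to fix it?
Bug: MAX(gpa) is an aggregate and cannot be used directly in WHERE

Fix: Use a subquery: WHERE gpa = (SELECT MAX(gpa) FROM students)

Corrected query:
SELECT major, gpa FROM students WHERE gpa = (SELECT MAX(gpa) FROM students)

Result:
major   | gpa 
--------+-----
Physics | 3.78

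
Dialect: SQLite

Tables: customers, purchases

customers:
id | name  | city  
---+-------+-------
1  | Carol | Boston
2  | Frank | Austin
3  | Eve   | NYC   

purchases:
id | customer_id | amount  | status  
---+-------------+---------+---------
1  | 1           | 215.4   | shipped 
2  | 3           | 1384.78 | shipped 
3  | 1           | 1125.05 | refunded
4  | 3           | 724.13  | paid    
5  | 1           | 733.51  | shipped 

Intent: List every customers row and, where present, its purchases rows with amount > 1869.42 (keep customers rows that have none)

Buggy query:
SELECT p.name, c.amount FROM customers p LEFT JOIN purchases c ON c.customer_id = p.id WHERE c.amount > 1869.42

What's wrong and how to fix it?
Bug: A WHERE condition on the right-hand table after LEFT JOIN drops unmatched parents

Fix: Put 'c.amount > 1869.42' in the JOIN's ON clause instead of WHERE

Corrected query:
SELECT p.name, c.amount FROM customers p LEFT JOIN purchases c ON c.customer_id = p.id AND c.amount > 1869.42

Result:
name  | amount
------+-------
Carol | NULL  
Frank | NULL  
Eve   | NULL  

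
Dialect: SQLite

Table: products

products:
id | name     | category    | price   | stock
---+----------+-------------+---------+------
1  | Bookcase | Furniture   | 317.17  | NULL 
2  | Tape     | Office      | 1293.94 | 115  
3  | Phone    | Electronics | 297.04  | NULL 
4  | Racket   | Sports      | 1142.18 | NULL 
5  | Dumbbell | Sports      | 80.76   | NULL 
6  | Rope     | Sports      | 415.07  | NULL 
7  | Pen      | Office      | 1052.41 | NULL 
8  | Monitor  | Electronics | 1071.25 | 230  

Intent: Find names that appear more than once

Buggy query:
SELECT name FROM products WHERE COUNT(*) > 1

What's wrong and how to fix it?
Bug: COUNT(*) is an aggregate and cannot be used in WHERE

Fix: GROUP BY name, then filter groups with HAVING COUNT(*) > 1

Corrected query:
SELECT name FROM products GROUP BY name HAVING COUNT(*) > 1

Result:
(no rows)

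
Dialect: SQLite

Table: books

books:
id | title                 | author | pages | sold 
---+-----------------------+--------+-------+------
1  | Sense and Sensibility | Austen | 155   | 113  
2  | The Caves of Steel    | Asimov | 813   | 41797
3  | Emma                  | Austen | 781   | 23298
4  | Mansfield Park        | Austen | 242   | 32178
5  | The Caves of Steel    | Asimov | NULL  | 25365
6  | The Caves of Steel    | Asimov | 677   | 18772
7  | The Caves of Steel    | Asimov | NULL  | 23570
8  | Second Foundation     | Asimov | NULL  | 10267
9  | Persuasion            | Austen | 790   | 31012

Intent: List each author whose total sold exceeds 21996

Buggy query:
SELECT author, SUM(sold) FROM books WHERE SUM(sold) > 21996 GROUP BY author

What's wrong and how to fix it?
Bug: Aggregate functions cannot appear in a WHERE clause

Fix: Move the aggregate condition to a HAVING clause

Corrected query:
SELECT author, SUM(sold) FROM books GROUP BY author HAVING SUM(sold) > 21996

Result:
author | SUM(sold)
-------+----------
Asimov | 119771   
Austen | 86601    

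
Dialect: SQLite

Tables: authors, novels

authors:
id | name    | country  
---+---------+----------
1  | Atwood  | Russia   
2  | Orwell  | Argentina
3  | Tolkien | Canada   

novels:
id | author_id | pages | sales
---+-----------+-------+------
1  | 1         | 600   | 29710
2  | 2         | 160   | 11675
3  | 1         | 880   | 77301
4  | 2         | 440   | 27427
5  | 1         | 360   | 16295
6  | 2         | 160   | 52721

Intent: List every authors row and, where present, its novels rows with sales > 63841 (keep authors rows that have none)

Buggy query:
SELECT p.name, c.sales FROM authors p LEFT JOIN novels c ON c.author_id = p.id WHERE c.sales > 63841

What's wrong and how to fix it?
Bug: A WHERE condition on the right-hand table after LEFT JOIN drops unmatched parents

Fix: Put 'c.sales > 63841' in the JOIN's ON clause instead of WHERE

Corrected query:
SELECT p.name, c.sales FROM authors p LEFT JOIN novels c ON c.author_id = p.id AND c.sales > 63841

Result:
name    | sales
--------+------
Atwood  | 77301
Orwell  | NULL 
Tolkien | NULL 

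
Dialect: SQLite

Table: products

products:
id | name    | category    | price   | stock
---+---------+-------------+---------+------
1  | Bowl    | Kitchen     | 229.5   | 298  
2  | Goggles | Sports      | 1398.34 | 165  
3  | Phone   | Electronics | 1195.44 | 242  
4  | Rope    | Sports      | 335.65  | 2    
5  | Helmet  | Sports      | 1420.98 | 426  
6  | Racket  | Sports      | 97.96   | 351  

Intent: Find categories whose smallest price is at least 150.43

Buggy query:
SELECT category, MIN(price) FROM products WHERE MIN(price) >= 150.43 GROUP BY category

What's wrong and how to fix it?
Bug: MIN() in WHERE is a misuse of aggregate

Fix: Use HAVING for the per-group MIN condition

Corrected query:
SELECT category, MIN(price) FROM products GROUP BY category HAVING MIN(price) >= 150.43

Result:
category    | MIN(price)
------------+-----------
Electronics | 1195.44   
Kitchen     | 229.5     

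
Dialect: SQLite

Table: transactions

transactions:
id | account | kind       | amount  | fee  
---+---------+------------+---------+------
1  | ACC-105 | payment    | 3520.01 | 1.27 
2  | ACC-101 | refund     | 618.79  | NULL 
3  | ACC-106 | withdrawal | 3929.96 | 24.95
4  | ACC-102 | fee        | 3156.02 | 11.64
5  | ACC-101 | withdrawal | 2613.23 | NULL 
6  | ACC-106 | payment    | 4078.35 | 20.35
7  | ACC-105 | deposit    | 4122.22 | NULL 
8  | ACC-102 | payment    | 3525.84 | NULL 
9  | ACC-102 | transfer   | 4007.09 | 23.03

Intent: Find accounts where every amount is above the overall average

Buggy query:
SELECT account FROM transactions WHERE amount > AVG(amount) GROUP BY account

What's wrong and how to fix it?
Bug: AVG() is an aggregate; it can't sit directly in WHERE

Fix: Compute the overall average in a scalar subquery and compare each group's MIN against it in HAVING

Corrected query:
SELECT account FROM transactions GROUP BY account HAVING MIN(amount) > (SELECT AVG(amount) FROM transactions)

Result:
account
-------
ACC-105
ACC-106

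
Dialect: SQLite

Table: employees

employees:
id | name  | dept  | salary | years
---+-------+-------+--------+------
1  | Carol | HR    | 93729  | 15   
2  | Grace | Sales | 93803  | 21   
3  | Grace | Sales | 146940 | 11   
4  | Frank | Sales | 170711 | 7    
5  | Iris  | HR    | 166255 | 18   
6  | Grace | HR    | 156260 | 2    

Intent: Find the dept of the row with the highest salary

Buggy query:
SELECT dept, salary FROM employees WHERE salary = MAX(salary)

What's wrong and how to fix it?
Bug: MAX(salary) is an aggregate and cannot be used directly in WHERE

Fix: Wrap MAX in a scalar subquery so WHERE compares against a single value

Corrected query:
SELECT dept, salary FROM employees WHERE salary = (SELECT MAX(salary) FROM employees)

Result:
dept  | salary
------+-------
Sales | 170711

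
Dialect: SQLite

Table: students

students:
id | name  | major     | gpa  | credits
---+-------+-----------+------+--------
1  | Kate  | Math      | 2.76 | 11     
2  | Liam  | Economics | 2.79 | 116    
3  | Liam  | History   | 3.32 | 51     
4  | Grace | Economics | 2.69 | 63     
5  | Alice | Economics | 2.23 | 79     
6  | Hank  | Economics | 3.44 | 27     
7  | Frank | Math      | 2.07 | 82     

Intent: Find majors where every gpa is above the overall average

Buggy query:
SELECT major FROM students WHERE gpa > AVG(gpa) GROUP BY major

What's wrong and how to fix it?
Bug: AVG() is an aggregate; it can't sit directly in WHERE

Fix: Use a subquery for AVG and a HAVING MIN(...) filter so the condition holds for every row in the group

Corrected query:
SELECT major FROM students GROUP BY major HAVING MIN(gpa) > (SELECT AVG(gpa) FROM students)

Result:
major  
-------
History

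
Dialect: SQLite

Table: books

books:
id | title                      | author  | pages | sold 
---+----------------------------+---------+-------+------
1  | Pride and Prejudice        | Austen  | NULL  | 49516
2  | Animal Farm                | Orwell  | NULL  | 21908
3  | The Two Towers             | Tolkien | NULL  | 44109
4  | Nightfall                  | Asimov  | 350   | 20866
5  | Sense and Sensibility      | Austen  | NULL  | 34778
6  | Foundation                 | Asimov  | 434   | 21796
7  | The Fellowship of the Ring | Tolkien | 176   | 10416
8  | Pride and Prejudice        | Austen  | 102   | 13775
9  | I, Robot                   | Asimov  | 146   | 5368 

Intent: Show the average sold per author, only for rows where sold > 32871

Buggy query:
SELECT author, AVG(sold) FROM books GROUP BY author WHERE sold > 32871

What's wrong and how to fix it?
Bug: Row-level WHERE must come before GROUP BY in the clause order

Fix: Move the WHERE clause before GROUP BY

Corrected query:
SELECT author, AVG(sold) FROM books WHERE sold > 32871 GROUP BY author

Result:
author  | AVG(sold)
--------+----------
Austen  | 42147    
Tolkien | 44109    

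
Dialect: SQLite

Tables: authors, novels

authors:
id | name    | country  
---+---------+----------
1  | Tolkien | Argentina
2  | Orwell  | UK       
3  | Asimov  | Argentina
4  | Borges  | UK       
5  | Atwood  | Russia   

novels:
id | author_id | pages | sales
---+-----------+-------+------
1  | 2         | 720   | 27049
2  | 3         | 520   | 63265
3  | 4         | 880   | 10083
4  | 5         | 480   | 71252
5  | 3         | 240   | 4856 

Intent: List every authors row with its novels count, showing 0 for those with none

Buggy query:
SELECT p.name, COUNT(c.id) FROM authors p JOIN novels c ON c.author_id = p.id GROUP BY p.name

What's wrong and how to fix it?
Bug: INNER JOIN drops authors rows that have no matching novels rows

Fix: Use LEFT JOIN so parents without children still appear (COUNT(c.id) gives 0)

Corrected query:
SELECT p.name, COUNT(c.id) FROM authors p LEFT JOIN novels c ON c.author_id = p.id GROUP BY p.name

Result:
name    | COUNT(c.id)
--------+------------
Asimov  | 2          
Atwood  | 1          
Borges  | 1          
Orwell  | 1          
Tolkien | 0          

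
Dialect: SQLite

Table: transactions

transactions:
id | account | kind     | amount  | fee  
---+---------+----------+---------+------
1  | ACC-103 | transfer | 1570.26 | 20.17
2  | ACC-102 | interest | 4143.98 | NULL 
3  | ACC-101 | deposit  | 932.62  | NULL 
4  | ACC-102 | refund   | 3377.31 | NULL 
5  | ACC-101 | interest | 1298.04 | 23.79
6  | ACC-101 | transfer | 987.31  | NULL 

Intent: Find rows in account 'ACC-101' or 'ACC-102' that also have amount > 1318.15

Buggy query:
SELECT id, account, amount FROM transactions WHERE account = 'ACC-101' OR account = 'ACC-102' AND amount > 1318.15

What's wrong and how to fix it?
Bug: Without parentheses, AND is evaluated before OR, so the amount filter only applies to the 'ACC-102' branch

Fix: Add parentheses around the OR so the AND applies to both alternatives

Corrected query:
SELECT id, account, amount FROM transactions WHERE (account = 'ACC-101' OR account = 'ACC-102') AND amount > 1318.15

Result:
id | account | amount 
---+---------+--------
2  | ACC-102 | 4143.98
4  | ACC-102 | 3377.31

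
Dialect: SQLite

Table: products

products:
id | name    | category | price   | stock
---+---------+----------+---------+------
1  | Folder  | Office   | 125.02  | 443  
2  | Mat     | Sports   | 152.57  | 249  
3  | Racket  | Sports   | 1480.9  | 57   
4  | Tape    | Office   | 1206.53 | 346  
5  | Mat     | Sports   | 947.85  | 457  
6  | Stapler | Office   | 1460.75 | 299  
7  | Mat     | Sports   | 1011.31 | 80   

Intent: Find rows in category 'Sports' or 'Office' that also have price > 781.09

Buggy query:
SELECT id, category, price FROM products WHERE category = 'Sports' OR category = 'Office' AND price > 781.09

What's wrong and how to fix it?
Bug: Without parentheses, AND is evaluated before OR, so the price filter only applies to the 'Office' branch

Fix: Group the OR with parentheses (or use IN), then AND the threshold

Corrected query:
SELECT id, category, price FROM products WHERE (category = 'Sports' OR category = 'Office') AND price > 781.09

Result:
id | category | price  
---+----------+--------
3  | Sports   | 1480.9 
4  | Office   | 1206.53
5  | Sports   | 947.85 
6  | Office   | 1460.75
7  | Sports   | 1011.31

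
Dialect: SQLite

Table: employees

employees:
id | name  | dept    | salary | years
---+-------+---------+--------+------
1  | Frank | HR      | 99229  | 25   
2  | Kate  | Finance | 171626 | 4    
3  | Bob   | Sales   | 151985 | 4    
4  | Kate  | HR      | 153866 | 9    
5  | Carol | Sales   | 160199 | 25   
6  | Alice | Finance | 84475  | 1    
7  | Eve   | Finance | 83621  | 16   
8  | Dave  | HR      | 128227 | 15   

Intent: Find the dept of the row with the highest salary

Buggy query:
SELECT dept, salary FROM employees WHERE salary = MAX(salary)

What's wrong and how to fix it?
Bug: MAX(salary) is an aggregate and cannot be used directly in WHERE

Fix: Wrap MAX in a scalar subquery so WHERE compares against a single value

Corrected query:
SELECT dept, salary FROM employees WHERE salary = (SELECT MAX(salary) FROM employees)

Result:
dept    | salary
--------+-------
Finance | 171626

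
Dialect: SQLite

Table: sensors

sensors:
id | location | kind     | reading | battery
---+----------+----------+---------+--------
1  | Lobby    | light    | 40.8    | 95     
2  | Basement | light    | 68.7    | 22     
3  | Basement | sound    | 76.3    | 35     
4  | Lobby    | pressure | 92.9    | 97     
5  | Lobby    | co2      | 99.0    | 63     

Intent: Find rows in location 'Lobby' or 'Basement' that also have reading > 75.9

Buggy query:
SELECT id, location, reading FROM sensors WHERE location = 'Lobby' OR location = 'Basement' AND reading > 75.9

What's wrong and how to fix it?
Bug: Without parentheses, AND is evaluated before OR, so the reading filter only applies to the 'Basement' branch

Fix: Add parentheses around the OR so the AND applies to both alternatives

Corrected query:
SELECT id, location, reading FROM sensors WHERE (location = 'Lobby' OR location = 'Basement') AND reading > 75.9

Result:
id | location | reading
---+----------+--------
3  | Basement | 76.3   
4  | Lobby    | 92.9   
5  | Lobby    | 99     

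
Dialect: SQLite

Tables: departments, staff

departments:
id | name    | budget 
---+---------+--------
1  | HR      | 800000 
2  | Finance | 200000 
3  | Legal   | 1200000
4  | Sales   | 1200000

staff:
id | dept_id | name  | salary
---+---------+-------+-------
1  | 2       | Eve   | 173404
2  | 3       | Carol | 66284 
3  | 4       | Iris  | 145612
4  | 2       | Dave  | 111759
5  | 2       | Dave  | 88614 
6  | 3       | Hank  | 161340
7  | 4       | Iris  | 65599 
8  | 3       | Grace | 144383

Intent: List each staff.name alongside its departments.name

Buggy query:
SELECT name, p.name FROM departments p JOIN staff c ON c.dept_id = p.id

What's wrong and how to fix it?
Bug: 'name' exists in both joined tables, so the database can't tell which one is meant

Fix: Prefix ambiguous columns with the table alias

Corrected query:
SELECT c.name, p.name FROM departments p JOIN staff c ON c.dept_id = p.id

Result:
name  | name   
------+--------
Eve   | Finance
Carol | Legal  
Iris  | Sales  
Dave  | Finance
Dave  | Finance
Hank  | Legal  
Iris  | Sales  
Grace | Legal  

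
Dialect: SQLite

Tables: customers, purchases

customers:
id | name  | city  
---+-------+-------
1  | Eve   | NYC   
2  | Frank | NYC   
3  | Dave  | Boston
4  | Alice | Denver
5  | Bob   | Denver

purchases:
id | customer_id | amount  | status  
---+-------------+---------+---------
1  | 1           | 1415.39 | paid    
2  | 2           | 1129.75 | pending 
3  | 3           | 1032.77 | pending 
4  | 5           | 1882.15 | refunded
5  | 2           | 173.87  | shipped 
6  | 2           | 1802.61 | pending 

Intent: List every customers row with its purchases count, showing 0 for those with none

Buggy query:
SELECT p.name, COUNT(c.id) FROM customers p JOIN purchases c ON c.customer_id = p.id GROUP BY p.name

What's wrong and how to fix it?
Bug: An inner join excludes parents with zero children

Fix: Use LEFT JOIN so parents without children still appear (COUNT(c.id) gives 0)

Corrected query:
SELECT p.name, COUNT(c.id) FROM customers p LEFT JOIN purchases c ON c.customer_id = p.id GROUP BY p.name

Result:
name  | COUNT(c.id)
------+------------
Alice | 0          
Bob   | 1          
Dave  | 1          
Eve   | 1          
Frank | 3          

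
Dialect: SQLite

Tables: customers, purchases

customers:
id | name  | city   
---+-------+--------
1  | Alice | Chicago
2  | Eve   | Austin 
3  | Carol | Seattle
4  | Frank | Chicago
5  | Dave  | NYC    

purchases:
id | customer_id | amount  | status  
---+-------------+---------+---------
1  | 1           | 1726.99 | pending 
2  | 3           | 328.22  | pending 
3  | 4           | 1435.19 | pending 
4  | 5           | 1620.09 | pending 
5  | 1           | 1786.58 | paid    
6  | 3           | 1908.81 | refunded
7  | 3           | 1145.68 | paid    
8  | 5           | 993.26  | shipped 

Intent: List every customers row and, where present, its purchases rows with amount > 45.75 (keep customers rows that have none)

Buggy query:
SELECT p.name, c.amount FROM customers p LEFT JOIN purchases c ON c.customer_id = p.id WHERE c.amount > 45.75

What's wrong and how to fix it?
Bug: A WHERE condition on the right-hand table after LEFT JOIN drops unmatched parents

Fix: Put 'c.amount > 45.75' in the JOIN's ON clause instead of WHERE

Corrected query:
SELECT p.name, c.amount FROM customers p LEFT JOIN purchases c ON c.customer_id = p.id AND c.amount > 45.75

Result:
name  | amount 
------+--------
Alice | 1726.99
Alice | 1786.58
Eve   | NULL   
Carol | 328.22 
Carol | 1145.68
Carol | 1908.81
Frank | 1435.19
Dave  | 993.26 
Dave  | 1620.09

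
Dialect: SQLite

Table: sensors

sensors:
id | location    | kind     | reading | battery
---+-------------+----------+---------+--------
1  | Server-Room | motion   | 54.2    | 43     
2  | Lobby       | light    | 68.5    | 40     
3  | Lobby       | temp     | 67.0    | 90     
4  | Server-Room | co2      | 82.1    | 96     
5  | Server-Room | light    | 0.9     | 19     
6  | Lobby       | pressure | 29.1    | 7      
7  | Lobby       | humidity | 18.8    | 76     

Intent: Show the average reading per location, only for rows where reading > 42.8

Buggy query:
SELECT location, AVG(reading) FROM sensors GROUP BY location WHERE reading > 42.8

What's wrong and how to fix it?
Bug: WHERE cannot follow GROUP BY

Fix: Move the WHERE clause before GROUP BY

Corrected query:
SELECT location, AVG(reading) FROM sensors WHERE reading > 42.8 GROUP BY location

Result:
location    | AVG(reading)
------------+-------------
Lobby       | 67.75       
Server-Room | 68.15       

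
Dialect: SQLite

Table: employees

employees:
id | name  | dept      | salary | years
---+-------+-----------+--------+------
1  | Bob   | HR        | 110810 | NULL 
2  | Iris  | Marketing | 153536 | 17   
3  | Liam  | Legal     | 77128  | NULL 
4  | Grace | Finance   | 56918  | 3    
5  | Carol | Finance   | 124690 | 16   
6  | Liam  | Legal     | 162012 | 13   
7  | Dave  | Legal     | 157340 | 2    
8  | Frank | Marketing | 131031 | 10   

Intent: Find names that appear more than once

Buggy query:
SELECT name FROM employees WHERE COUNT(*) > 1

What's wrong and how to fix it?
Bug: COUNT(*) is an aggregate and cannot be used in WHERE

Fix: Group first, then use HAVING for the count condition

Corrected query:
SELECT name FROM employees GROUP BY name HAVING COUNT(*) > 1

Result:
name
----
Liam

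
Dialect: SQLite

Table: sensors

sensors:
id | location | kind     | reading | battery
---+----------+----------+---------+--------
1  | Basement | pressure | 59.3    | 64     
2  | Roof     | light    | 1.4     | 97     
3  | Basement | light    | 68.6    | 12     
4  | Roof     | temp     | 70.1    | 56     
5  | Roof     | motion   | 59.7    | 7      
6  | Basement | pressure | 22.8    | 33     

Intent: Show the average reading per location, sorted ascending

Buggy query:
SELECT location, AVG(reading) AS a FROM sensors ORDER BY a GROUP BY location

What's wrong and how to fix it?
Bug: GROUP BY must precede ORDER BY

Fix: Reorder: SELECT … FROM … GROUP BY … ORDER BY …

Corrected query:
SELECT location, AVG(reading) AS a FROM sensors GROUP BY location ORDER BY a

Result:
location | a        
---------+----------
Roof     | 43.733333
Basement | 50.233333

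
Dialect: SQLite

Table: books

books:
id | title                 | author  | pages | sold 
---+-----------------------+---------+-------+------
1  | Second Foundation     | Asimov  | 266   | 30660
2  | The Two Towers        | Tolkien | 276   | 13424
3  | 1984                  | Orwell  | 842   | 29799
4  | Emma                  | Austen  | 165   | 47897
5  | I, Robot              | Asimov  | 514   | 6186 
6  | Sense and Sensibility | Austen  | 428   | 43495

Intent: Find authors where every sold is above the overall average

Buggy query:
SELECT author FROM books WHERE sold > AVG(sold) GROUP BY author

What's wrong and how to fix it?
Bug: WHERE evaluates per row before aggregation, so AVG() is unavailable

Fix: Use a subquery for AVG and a HAVING MIN(...) filter so the condition holds for every row in the group

Corrected query:
SELECT author FROM books GROUP BY author HAVING MIN(sold) > (SELECT AVG(sold) FROM books)

Result:
author
------
Austen
Orwell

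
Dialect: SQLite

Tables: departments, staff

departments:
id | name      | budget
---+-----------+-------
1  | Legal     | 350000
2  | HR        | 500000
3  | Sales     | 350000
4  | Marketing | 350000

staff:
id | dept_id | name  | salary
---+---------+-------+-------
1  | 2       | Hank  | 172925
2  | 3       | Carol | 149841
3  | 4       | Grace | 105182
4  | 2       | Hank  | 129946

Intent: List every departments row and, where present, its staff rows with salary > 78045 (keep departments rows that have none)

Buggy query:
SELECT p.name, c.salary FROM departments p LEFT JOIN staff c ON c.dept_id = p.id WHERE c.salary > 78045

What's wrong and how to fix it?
Bug: A WHERE condition on the right-hand table after LEFT JOIN drops unmatched parents

Fix: Move the right-table condition into the ON clause so unmatched parents are kept

Corrected query:
SELECT p.name, c.salary FROM departments p LEFT JOIN staff c ON c.dept_id = p.id AND c.salary > 78045

Result:
name      | salary
----------+-------
Legal     | NULL  
HR        | 129946
HR        | 172925
Sales     | 149841
Marketing | 105182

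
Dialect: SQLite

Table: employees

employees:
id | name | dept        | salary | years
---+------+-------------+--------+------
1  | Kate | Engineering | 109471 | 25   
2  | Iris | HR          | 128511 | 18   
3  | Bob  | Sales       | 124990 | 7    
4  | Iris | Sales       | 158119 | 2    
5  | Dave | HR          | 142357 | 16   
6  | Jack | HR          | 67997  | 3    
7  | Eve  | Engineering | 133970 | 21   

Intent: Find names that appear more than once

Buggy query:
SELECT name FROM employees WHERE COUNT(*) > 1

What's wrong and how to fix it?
Bug: WHERE can't reference COUNT(*); aggregates are computed after WHERE

Fix: GROUP BY name, then filter groups with HAVING COUNT(*) > 1

Corrected query:
SELECT name FROM employees GROUP BY name HAVING COUNT(*) > 1

Result:
name
----
Iris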